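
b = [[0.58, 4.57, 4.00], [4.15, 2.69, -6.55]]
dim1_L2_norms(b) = [6.1, 8.21]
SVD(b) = [[-0.32, 0.95], [0.95, 0.32]] @ diag([8.440829163679126, 5.773629969922209]) @ [[0.44, 0.13, -0.89], [0.33, 0.90, 0.29]]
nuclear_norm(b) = 14.21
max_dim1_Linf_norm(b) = 6.55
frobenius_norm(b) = 10.23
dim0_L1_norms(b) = [4.73, 7.26, 10.55]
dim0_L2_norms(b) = [4.19, 5.3, 7.67]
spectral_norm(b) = 8.44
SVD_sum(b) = [[-1.20, -0.35, 2.4], [3.55, 1.03, -7.09]] + [[1.78, 4.92, 1.60], [0.6, 1.66, 0.54]]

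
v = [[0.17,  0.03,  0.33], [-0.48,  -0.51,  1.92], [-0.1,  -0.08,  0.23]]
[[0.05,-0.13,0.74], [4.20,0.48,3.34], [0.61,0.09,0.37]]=v @ [[-1.94, -0.45, -0.31], [-1.55, -0.81, 2.10], [1.29, -0.08, 2.22]]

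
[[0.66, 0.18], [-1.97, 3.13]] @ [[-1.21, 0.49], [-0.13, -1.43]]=[[-0.82, 0.07], [1.98, -5.44]]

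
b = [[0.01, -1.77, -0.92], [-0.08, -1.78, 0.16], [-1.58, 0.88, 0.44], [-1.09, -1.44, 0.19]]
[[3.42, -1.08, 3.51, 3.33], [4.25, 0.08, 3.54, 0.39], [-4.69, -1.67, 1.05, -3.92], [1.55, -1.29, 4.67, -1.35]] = b @[[1.89, 1.39, -1.77, 1.47], [-2.39, 0.0, -1.92, -0.52], [0.9, 1.19, -0.14, -2.60]]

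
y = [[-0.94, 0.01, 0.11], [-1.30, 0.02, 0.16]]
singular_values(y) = [1.62, 0.01]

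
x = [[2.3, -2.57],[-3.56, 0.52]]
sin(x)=[[-0.99, 0.00], [0.0, -0.99]]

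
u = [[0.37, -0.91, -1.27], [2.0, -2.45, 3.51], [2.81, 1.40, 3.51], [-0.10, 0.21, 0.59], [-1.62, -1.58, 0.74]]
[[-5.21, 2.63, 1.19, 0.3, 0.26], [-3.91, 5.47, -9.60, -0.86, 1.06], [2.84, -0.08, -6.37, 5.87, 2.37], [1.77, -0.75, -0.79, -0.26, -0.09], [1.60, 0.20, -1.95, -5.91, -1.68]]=u@[[-2.36, 1.37, -0.53, 2.13, 0.85], [2.25, -1.73, 0.95, 1.30, 0.16], [1.8, -0.43, -1.77, -0.55, -0.07]]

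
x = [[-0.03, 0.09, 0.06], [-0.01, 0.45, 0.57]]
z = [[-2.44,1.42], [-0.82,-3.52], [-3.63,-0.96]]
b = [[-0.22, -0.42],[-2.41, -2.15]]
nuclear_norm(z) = 8.34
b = x @ z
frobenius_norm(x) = 0.73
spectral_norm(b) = 3.26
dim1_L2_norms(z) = [2.82, 3.61, 3.75]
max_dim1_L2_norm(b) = 3.23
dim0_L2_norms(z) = [4.45, 3.92]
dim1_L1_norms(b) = [0.64, 4.56]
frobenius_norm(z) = 5.93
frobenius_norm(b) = 3.26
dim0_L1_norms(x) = [0.04, 0.54, 0.63]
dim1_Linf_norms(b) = [0.42, 2.41]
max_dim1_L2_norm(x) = 0.73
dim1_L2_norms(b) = [0.47, 3.23]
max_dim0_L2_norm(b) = 2.42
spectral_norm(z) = 4.61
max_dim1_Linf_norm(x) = 0.57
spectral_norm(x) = 0.73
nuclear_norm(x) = 0.78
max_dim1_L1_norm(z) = 4.59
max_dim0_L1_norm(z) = 6.89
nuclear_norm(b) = 3.43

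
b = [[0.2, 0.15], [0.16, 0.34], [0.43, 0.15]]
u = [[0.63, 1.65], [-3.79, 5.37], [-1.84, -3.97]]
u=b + [[0.43, 1.50], [-3.95, 5.03], [-2.27, -4.12]]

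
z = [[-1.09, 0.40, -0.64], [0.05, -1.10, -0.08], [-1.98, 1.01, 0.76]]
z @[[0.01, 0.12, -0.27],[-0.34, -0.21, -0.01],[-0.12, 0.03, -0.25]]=[[-0.07,  -0.23,  0.45],[0.38,  0.23,  0.02],[-0.45,  -0.43,  0.33]]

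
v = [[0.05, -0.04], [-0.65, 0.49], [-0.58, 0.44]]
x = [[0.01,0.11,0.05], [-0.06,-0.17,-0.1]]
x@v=[[-0.1, 0.08], [0.17, -0.12]]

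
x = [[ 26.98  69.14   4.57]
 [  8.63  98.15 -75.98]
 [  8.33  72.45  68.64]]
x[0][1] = 69.14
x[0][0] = 26.98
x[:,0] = [26.98, 8.63, 8.33]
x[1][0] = 8.63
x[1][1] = 98.15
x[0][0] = 26.98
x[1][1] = 98.15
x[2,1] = 72.45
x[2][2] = 68.64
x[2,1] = 72.45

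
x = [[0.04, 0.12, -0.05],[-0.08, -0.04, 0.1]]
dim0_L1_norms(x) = [0.12, 0.16, 0.15]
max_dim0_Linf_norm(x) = 0.12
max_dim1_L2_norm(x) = 0.14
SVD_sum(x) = [[0.06, 0.08, -0.08],[-0.06, -0.08, 0.07]] + [[-0.02, 0.04, 0.03],[-0.02, 0.04, 0.03]]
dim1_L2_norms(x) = [0.14, 0.13]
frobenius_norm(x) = 0.19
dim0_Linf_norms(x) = [0.08, 0.12, 0.1]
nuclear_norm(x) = 0.25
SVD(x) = [[-0.71, 0.70], [0.70, 0.71]] @ diag([0.17678349364108015, 0.07244029525101453]) @ [[-0.48, -0.64, 0.6], [-0.4, 0.77, 0.5]]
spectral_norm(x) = 0.18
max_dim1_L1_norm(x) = 0.22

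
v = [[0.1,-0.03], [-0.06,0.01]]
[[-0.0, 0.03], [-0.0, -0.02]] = v @ [[0.04, 0.27],[0.23, -0.01]]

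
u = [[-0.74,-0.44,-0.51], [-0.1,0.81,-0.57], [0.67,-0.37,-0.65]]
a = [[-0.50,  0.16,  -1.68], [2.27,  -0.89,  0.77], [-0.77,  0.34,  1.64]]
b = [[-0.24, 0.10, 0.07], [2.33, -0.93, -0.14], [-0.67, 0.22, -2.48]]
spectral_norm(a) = 2.82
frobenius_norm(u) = 1.73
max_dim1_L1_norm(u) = 1.69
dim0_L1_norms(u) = [1.51, 1.62, 1.73]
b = u @ a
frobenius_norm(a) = 3.61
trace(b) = -3.65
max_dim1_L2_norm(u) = 1.0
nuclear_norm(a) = 5.08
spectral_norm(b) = 2.82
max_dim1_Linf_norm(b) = 2.48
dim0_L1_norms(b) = [3.24, 1.25, 2.69]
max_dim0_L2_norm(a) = 2.47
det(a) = 0.02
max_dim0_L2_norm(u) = 1.0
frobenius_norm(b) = 3.61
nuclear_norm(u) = 3.00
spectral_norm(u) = 1.00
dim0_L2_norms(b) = [2.44, 0.96, 2.48]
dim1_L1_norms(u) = [1.69, 1.48, 1.69]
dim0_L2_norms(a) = [2.45, 0.97, 2.47]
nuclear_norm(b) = 5.08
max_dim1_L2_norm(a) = 2.56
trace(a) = 0.25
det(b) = 0.02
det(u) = 1.00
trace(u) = -0.58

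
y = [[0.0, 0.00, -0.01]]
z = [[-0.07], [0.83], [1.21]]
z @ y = [[0.0, 0.0, 0.00], [0.00, 0.00, -0.01], [0.0, 0.0, -0.01]]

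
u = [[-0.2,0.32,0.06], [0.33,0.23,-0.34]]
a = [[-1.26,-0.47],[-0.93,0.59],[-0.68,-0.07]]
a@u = [[0.10, -0.51, 0.08],[0.38, -0.16, -0.26],[0.11, -0.23, -0.02]]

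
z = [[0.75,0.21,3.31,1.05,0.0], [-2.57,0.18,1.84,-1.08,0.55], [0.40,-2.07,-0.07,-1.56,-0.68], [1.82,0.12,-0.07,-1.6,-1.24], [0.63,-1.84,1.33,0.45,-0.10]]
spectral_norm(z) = 4.18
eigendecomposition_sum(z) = [[(1.67+0j),-0.79+0.00j,1.49+0.00j,-0.00+0.00j,-0.67-0.00j],[-1.12-0.00j,(0.53+0j),-1.00-0.00j,0.00+0.00j,(0.45+0j)],[0.70+0.00j,(-0.33+0j),(0.62+0j),(-0+0j),-0.28-0.00j],[(0.14+0j),(-0.07+0j),(0.12+0j),(-0+0j),(-0.06-0j)],[1.89+0.00j,-0.90+0.00j,(1.68+0j),-0.00+0.00j,-0.75-0.00j]] + [[-0.12+0.35j, (0.18+0.64j), 0.90-0.03j, (-0.34+0.51j), -0.10+0.04j], [(-0.53+0.42j), -0.36+1.15j, 1.41+0.85j, (-1.04+0.45j), (-0.19-0.03j)], [-0.31-0.26j, (-0.72-0.08j), -0.34+0.93j, -0.38-0.56j, (-0-0.12j)], [(0.33+0.09j), 0.58-0.20j, -0.08-0.83j, 0.49+0.29j, 0.05+0.09j], [(-0.35-0.21j), (-0.73+0.04j), -0.18+0.99j, -0.48-0.50j, (-0.02-0.12j)]] + [[(-0.12-0.35j), 0.18-0.64j, 0.90+0.03j, -0.34-0.51j, (-0.1-0.04j)], [-0.53-0.42j, -0.36-1.15j, 1.41-0.85j, -1.04-0.45j, (-0.19+0.03j)], [-0.31+0.26j, (-0.72+0.08j), (-0.34-0.93j), -0.38+0.56j, (-0+0.12j)], [0.33-0.09j, (0.58+0.2j), (-0.08+0.83j), (0.49-0.29j), (0.05-0.09j)], [(-0.35+0.21j), (-0.73-0.04j), (-0.18-0.99j), -0.48+0.50j, (-0.02+0.12j)]] + [[-0.68-0.00j, (0.65+0j), (0.03+0j), 1.73+0.00j, 0.85+0.00j], [-0.39-0.00j, 0.37+0.00j, (0.01+0j), (0.99+0j), (0.49+0j)], [0.32+0.00j, (-0.3-0j), -0.01-0.00j, (-0.8-0j), -0.39-0.00j], [1.02+0.00j, -0.97-0.00j, (-0.04-0j), -2.58-0.00j, -1.27-0.00j], [(-0.55-0j), (0.52+0j), (0.02+0j), 1.39+0.00j, (0.69+0j)]] + [[(-0-0j), 0.00+0.00j, -0.01+0.00j, 0j, 0.01+0.00j], [-0.00-0.00j, 0j, -0.00+0.00j, 0j, 0.00+0.00j], [(-0-0j), 0.00+0.00j, -0.00+0.00j, 0j, 0.00+0.00j], [0.00+0.00j, -0.00-0.00j, 0.00-0.00j, (-0-0j), (-0.01-0j)], [(-0.01-0j), (0.01+0j), -0.01+0.00j, 0.01+0.00j, (0.02+0j)]]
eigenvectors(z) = [[-0.59+0.00j,  (-0.3+0.2j),  -0.30-0.20j,  -0.48+0.00j,  (0.34+0j)], [(0.39+0j),  -0.66+0.00j,  -0.66-0.00j,  -0.27+0.00j,  0.00+0.00j], [(-0.24+0j),  -0.07-0.39j,  -0.07+0.39j,  0.22+0.00j,  (0.02+0j)], [-0.05+0.00j,  0.20+0.27j,  (0.2-0.27j),  (0.71+0j),  -0.31+0.00j], [(-0.66+0j),  -0.14-0.38j,  (-0.14+0.38j),  -0.38+0.00j,  0.89+0.00j]]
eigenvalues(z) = [(2.07+0j), (-0.35+2.6j), (-0.35-2.6j), (-2.22+0j), (0.01+0j)]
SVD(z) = [[0.71,-0.43,0.36,-0.22,-0.37],[0.56,0.33,-0.67,-0.29,0.20],[-0.19,-0.46,-0.64,0.19,-0.56],[-0.31,-0.49,-0.08,-0.74,0.34],[0.24,-0.50,-0.10,0.54,0.63]] @ diag([4.184710213197767, 3.653206473958183, 3.036030750736562, 2.1496027717073107, 0.0028451078232345135]) @ [[-0.33, 0.04, 0.89, 0.25, 0.19], [-0.70, 0.49, -0.39, 0.12, 0.32], [0.51, 0.48, -0.04, 0.72, 0.06], [-0.16, -0.73, -0.24, 0.56, 0.26], [0.34, 0.01, 0.02, -0.31, 0.89]]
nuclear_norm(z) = 13.03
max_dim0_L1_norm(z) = 6.62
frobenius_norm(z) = 6.69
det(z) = -0.28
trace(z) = -0.84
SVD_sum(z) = [[-0.99, 0.12, 2.63, 0.74, 0.56], [-0.78, 0.1, 2.07, 0.58, 0.45], [0.27, -0.03, -0.71, -0.2, -0.15], [0.43, -0.05, -1.15, -0.32, -0.25], [-0.33, 0.04, 0.88, 0.25, 0.19]] + [[1.12,-0.77,0.62,-0.20,-0.50],[-0.86,0.59,-0.48,0.15,0.38],[1.18,-0.82,0.65,-0.21,-0.53],[1.26,-0.87,0.70,-0.22,-0.56],[1.29,-0.89,0.71,-0.23,-0.58]] + [[0.55, 0.52, -0.05, 0.78, 0.06], [-1.03, -0.97, 0.09, -1.46, -0.11], [-0.98, -0.92, 0.09, -1.38, -0.11], [-0.12, -0.11, 0.01, -0.17, -0.01], [-0.15, -0.14, 0.01, -0.21, -0.02]] + [[0.07, 0.34, 0.11, -0.26, -0.12], [0.10, 0.46, 0.15, -0.35, -0.17], [-0.06, -0.30, -0.10, 0.23, 0.11], [0.25, 1.16, 0.38, -0.89, -0.42], [-0.18, -0.84, -0.28, 0.65, 0.3]] + [[-0.0, -0.00, -0.00, 0.00, -0.00], [0.0, 0.0, 0.00, -0.00, 0.0], [-0.00, -0.0, -0.0, 0.0, -0.0], [0.0, 0.00, 0.0, -0.00, 0.00], [0.00, 0.0, 0.0, -0.00, 0.00]]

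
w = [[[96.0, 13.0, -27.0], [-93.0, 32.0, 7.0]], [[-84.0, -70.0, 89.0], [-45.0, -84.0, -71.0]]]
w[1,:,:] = [[-84.0, -70.0, 89.0], [-45.0, -84.0, -71.0]]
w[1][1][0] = -45.0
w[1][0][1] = -70.0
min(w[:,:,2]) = -71.0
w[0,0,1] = 13.0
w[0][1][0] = -93.0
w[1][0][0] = -84.0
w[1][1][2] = -71.0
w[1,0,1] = -70.0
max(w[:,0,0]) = 96.0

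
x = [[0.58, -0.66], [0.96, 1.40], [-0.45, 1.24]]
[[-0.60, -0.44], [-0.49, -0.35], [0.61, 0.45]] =x@ [[-0.80,  -0.58], [0.20,  0.15]]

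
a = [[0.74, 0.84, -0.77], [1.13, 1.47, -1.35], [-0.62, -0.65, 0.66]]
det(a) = 0.01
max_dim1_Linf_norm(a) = 1.47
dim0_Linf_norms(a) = [1.13, 1.47, 1.35]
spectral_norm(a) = 2.89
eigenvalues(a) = [(2.78+0j), (0.04+0.04j), (0.04-0.04j)]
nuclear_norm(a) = 3.02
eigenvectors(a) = [[-0.47+0.00j, 0.06-0.33j, 0.06+0.33j], [-0.80+0.00j, (0.59+0.28j), 0.59-0.28j], [(0.38+0j), (0.68+0j), (0.68-0j)]]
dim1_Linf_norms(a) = [0.84, 1.47, 0.66]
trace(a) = 2.87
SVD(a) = [[-0.47, 0.45, 0.76], [-0.79, -0.59, -0.14], [0.39, -0.67, 0.63]] @ diag([2.8876063029468986, 0.09809078107499633, 0.03174961179980439]) @ [[-0.51, -0.63, 0.58], [0.81, -0.57, 0.10], [0.27, 0.53, 0.81]]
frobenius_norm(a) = 2.89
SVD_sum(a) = [[0.70, 0.85, -0.79], [1.18, 1.44, -1.34], [-0.57, -0.7, 0.65]] + [[0.04, -0.03, 0.00], [-0.05, 0.03, -0.01], [-0.05, 0.04, -0.01]] + [[0.01,0.01,0.02], [-0.0,-0.0,-0.0], [0.01,0.01,0.02]]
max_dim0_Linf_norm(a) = 1.47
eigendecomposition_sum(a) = [[0.71+0.00j, 0.85-0.00j, (-0.79-0j)], [1.20+0.00j, (1.43-0j), (-1.34-0j)], [(-0.57+0j), -0.69+0.00j, 0.64+0.00j]] + [[0.02+0.01j, -0.00-0.01j, 0.01-0.00j], [(-0.03+0.02j), (0.02-0j), (-0+0.02j)], [(-0.02+0.04j), 0.02-0.01j, 0.01+0.02j]] + [[0.02-0.01j, (-0+0.01j), (0.01+0j)], [(-0.03-0.02j), 0.02+0.00j, (-0-0.02j)], [(-0.02-0.04j), 0.02+0.01j, (0.01-0.02j)]]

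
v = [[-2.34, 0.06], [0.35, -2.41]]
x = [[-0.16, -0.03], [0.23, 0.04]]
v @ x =[[0.39, 0.07], [-0.61, -0.11]]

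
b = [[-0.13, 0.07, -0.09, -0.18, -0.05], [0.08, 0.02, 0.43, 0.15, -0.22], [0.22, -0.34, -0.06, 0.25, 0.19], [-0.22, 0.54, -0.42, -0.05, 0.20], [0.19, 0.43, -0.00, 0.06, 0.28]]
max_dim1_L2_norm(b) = 0.75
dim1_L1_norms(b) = [0.52, 0.9, 1.06, 1.43, 0.96]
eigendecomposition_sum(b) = [[-0.03-0.03j, 0.11+0.01j, (-0-0.13j), (-0.05-0.02j), 0.00+0.06j], [0.05-0.04j, -0.02+0.17j, (0.21+0.01j), 0.04-0.07j, -0.10-0.01j], [(0.04+0.09j), -0.25-0.09j, -0.08+0.31j, (0.1+0.09j), 0.04-0.15j], [-0.09+0.00j, 0.16-0.19j, -0.25-0.17j, (-0.11+0.06j), (0.12+0.09j)], [-0.03+0.01j, 0.05-0.08j, -0.10-0.05j, -0.04+0.03j, 0.05+0.02j]] + [[-0.03+0.03j, 0.11-0.01j, -0.00+0.13j, -0.05+0.02j, -0.06j], [(0.05+0.04j), (-0.02-0.17j), 0.21-0.01j, 0.04+0.07j, -0.10+0.01j], [(0.04-0.09j), -0.25+0.09j, (-0.08-0.31j), 0.10-0.09j, (0.04+0.15j)], [(-0.09-0j), 0.16+0.19j, (-0.25+0.17j), -0.11-0.06j, (0.12-0.09j)], [-0.03-0.01j, (0.05+0.08j), -0.10+0.05j, -0.04-0.03j, 0.05-0.02j]] + [[-0.00+0.00j,(-0-0j),-0.00-0.00j,(-0+0j),(-0+0j)], [-0.00+0.00j,-0.00-0.00j,(-0-0j),-0.00+0.00j,-0.00+0.00j], [0.00-0.00j,0j,0.00+0.00j,-0j,0.00-0.00j], [-0.00+0.00j,-0.00-0.00j,(-0-0j),(-0+0j),-0.00+0.00j], [-0j,0j,0.00+0.00j,-0j,0.00-0.00j]] + [[(-0.08+0j), (0.05-0j), -0.01-0.00j, (0.07+0j), -0.06+0.00j], [(-0.02+0j), 0.01-0.00j, -0.00-0.00j, 0.02+0.00j, -0.02+0.00j], [(0.16-0j), (-0.09+0j), (0.01+0j), (-0.14-0j), 0.12-0.00j], [(-0.02+0j), (0.01-0j), -0.00-0.00j, 0.02+0.00j, (-0.02+0j)], [(0.28-0j), (-0.16+0j), (0.02+0j), (-0.24-0j), 0.22-0.00j]] + [[(0.01+0j), -0.20+0.00j, (-0.07-0j), (-0.15+0j), 0.01+0.00j], [-0.00-0.00j, (0.05-0j), 0.02+0.00j, (0.04-0j), (-0-0j)], [(-0.01-0j), (0.25-0j), (0.09+0j), (0.19-0j), (-0.02-0j)], [(-0.01-0j), 0.21-0.00j, 0.07+0.00j, (0.15-0j), -0.01-0.00j], [-0.02-0.00j, (0.5-0j), 0.18+0.00j, 0.38-0.00j, -0.03-0.00j]]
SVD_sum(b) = [[-0.03, 0.11, -0.08, -0.03, 0.04], [0.07, -0.24, 0.16, 0.06, -0.10], [0.06, -0.19, 0.13, 0.05, -0.08], [-0.17, 0.55, -0.38, -0.13, 0.22], [-0.08, 0.26, -0.18, -0.06, 0.11]] + [[-0.04, 0.05, 0.06, -0.04, -0.07],[-0.10, 0.11, 0.14, -0.09, -0.17],[0.15, -0.18, -0.22, 0.14, 0.27],[0.01, -0.01, -0.01, 0.01, 0.01],[0.03, -0.03, -0.04, 0.03, 0.05]] + [[-0.08, -0.08, -0.08, -0.07, -0.04], [0.14, 0.14, 0.14, 0.11, 0.07], [0.03, 0.03, 0.03, 0.02, 0.01], [-0.01, -0.01, -0.01, -0.01, -0.01], [0.21, 0.21, 0.21, 0.17, 0.1]] + [[0.03, -0.0, 0.01, -0.05, 0.02],[-0.04, 0.01, -0.01, 0.07, -0.02],[-0.02, 0.00, -0.01, 0.04, -0.01],[-0.04, 0.01, -0.02, 0.09, -0.03],[0.04, -0.01, 0.01, -0.07, 0.02]] + [[-0.00, -0.00, 0.0, -0.00, 0.00], [-0.00, -0.00, 0.0, -0.0, 0.0], [-0.0, -0.00, 0.00, -0.0, 0.00], [-0.0, -0.0, 0.00, -0.0, 0.00], [-0.0, -0.0, 0.0, -0.0, 0.0]]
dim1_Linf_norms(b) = [0.18, 0.43, 0.34, 0.54, 0.43]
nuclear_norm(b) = 2.16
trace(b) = 0.06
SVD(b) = [[-0.16, -0.22, -0.31, 0.35, 0.84], [0.34, -0.52, 0.53, -0.48, 0.32], [0.28, 0.81, 0.11, -0.27, 0.42], [-0.80, 0.04, -0.04, -0.59, 0.09], [-0.38, 0.15, 0.78, 0.47, 0.06]] @ diag([0.9282457835111517, 0.5393749964460084, 0.5222628810174504, 0.17370839567924812, 0.0011202609203905978]) @ [[0.23, -0.75, 0.52, 0.18, -0.30], [0.35, -0.4, -0.49, 0.32, 0.61], [0.51, 0.51, 0.51, 0.4, 0.25], [0.44, -0.07, 0.16, -0.84, 0.28], [-0.62, -0.14, 0.45, -0.01, 0.63]]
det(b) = -0.00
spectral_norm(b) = 0.93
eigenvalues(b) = [(-0.2+0.53j), (-0.2-0.53j), (-0+0j), (0.18+0j), (0.27+0j)]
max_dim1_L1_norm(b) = 1.43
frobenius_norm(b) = 1.21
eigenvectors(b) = [[0.25-0.08j, (0.25+0.08j), (0.62+0j), (-0.25+0j), (0.32+0j)], [0.08+0.39j, 0.08-0.39j, 0.14+0.00j, -0.07+0.00j, -0.08+0.00j], [(-0.62+0j), -0.62-0.00j, -0.45+0.00j, (0.47+0j), (-0.4+0j)], [(0.2-0.55j), 0.20+0.55j, (0.02+0j), (-0.07+0j), (-0.33+0j)], [0.04-0.21j, 0.04+0.21j, (-0.63+0j), 0.84+0.00j, (-0.79+0j)]]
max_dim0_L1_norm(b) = 1.4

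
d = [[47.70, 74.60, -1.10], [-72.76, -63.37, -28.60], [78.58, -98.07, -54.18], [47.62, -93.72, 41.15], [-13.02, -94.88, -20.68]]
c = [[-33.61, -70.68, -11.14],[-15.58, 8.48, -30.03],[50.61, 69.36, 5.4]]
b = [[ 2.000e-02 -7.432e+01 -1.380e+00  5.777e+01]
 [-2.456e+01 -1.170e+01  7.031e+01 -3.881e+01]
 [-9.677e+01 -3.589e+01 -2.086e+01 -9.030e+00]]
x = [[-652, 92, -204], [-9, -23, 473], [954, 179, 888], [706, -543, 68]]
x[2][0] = 954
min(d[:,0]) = -72.76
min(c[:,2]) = -30.03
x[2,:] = [954, 179, 888]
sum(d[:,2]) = -63.41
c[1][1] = 8.48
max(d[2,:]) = 78.58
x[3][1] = -543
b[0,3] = 57.77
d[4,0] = -13.02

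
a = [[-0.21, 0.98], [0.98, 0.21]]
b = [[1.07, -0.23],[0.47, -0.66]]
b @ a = [[-0.45, 1.0], [-0.75, 0.32]]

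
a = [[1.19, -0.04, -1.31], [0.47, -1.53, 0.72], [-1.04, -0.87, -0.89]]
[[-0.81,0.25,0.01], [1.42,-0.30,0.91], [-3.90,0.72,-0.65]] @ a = [[-0.86, -0.36, 1.23], [0.6, -0.39, -2.89], [-3.63, -0.38, 6.21]]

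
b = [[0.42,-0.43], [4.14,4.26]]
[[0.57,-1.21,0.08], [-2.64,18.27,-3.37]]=b@[[0.36, 0.76, -0.31], [-0.97, 3.55, -0.49]]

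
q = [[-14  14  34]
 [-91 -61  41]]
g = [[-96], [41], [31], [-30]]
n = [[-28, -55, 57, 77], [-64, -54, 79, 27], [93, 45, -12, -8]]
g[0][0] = -96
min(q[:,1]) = -61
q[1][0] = -91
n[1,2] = 79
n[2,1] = 45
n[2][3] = -8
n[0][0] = -28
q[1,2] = 41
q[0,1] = 14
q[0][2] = 34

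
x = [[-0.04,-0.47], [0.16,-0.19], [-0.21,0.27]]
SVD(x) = [[-0.76, 0.65],[-0.38, -0.47],[0.53, 0.60]] @ diag([0.5889232304460996, 0.23317252977340663]) @ [[-0.24, 0.97], [-0.97, -0.24]]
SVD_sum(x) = [[0.11,-0.43], [0.05,-0.22], [-0.08,0.3]] + [[-0.15, -0.04],[0.11, 0.03],[-0.13, -0.03]]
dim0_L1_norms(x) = [0.41, 0.93]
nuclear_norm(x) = 0.82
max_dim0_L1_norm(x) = 0.93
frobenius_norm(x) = 0.63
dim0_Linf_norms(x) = [0.21, 0.47]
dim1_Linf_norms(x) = [0.47, 0.19, 0.27]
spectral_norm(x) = 0.59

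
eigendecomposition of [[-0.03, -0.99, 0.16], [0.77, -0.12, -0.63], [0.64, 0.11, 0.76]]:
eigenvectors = [[(0.06+0.65j),0.06-0.65j,0.38+0.00j], [0.69+0.00j,0.69-0.00j,(-0.25+0j)], [(0.16-0.27j),0.16+0.27j,(0.89+0j)]]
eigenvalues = [(-0.19+0.98j), (-0.19-0.98j), (1+0j)]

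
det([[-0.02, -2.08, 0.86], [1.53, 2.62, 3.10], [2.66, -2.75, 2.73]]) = -18.389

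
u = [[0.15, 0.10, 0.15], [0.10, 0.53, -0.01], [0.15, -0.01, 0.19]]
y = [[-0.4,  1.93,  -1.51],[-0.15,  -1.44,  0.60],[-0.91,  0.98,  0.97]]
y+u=[[-0.25, 2.03, -1.36],[-0.05, -0.91, 0.59],[-0.76, 0.97, 1.16]]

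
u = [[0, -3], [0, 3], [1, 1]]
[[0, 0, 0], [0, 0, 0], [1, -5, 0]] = u@[[1, -5, 0], [0, 0, 0]]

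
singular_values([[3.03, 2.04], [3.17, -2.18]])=[4.39, 2.98]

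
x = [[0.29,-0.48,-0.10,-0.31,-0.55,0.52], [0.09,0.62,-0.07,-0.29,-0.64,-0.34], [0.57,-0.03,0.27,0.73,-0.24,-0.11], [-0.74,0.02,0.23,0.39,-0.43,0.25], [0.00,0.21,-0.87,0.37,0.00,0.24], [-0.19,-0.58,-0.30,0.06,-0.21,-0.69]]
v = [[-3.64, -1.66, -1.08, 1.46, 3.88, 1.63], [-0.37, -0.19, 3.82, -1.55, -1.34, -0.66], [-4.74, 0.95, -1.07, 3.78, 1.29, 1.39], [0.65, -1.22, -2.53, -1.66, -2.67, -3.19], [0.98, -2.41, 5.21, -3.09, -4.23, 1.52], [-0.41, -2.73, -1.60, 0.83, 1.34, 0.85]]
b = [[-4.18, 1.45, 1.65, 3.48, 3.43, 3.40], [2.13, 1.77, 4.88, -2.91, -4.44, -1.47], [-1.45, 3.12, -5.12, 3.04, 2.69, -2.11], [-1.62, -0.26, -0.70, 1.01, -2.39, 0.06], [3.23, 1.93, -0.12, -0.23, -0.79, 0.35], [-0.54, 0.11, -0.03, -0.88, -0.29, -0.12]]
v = x @ b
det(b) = 2125.24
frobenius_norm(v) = 14.29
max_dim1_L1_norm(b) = 17.6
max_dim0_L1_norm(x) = 2.15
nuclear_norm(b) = 28.85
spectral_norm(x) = 1.01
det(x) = -0.99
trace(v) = -9.94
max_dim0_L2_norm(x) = 1.0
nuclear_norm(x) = 5.99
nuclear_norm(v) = 28.80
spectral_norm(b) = 10.94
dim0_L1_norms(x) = [1.88, 1.94, 1.84, 2.15, 2.07, 2.15]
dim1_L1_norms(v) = [13.35, 7.93, 13.22, 11.92, 17.44, 7.76]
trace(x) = 0.88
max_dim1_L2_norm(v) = 7.98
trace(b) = -7.43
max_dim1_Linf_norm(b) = 5.12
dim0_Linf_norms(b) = [4.18, 3.12, 5.12, 3.48, 4.44, 3.4]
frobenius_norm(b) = 14.30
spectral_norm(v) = 10.95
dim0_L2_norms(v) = [6.12, 4.29, 7.28, 5.64, 6.73, 4.27]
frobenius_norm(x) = 2.45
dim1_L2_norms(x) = [1.0, 1.0, 1.0, 1.0, 1.0, 0.99]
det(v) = -2097.56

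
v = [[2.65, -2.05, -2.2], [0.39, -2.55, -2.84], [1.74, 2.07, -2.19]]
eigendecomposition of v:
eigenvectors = [[(-0.94+0j),  (-0.09-0.33j),  -0.09+0.33j], [(0.12+0j),  0.05-0.65j,  0.05+0.65j], [-0.32+0.00j,  (-0.67+0j),  (-0.67-0j)]]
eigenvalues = [(2.15+0j), (-2.12+2.86j), (-2.12-2.86j)]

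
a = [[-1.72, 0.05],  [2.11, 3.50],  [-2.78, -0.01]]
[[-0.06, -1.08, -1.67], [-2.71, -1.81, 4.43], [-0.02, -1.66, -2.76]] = a@ [[0.01,0.60,0.99], [-0.78,-0.88,0.67]]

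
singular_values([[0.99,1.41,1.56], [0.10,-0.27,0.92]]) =[2.38, 0.81]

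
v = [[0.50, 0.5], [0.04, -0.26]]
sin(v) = [[0.48, 0.48], [0.04, -0.26]]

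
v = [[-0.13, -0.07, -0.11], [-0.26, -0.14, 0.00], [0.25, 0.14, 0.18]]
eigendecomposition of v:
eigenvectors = [[0.18, 0.45, -0.47], [0.87, -0.89, 0.49], [-0.45, 0.06, 0.73]]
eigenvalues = [-0.19, -0.01, 0.11]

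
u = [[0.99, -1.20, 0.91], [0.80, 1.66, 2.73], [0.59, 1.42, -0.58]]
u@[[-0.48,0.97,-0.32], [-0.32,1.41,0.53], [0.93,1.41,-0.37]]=[[0.76, 0.55, -1.29], [1.62, 6.97, -0.39], [-1.28, 1.76, 0.78]]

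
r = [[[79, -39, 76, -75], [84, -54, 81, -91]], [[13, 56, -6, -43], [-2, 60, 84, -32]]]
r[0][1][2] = 81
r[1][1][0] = -2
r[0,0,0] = 79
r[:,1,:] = [[84, -54, 81, -91], [-2, 60, 84, -32]]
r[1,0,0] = 13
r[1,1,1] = 60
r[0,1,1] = -54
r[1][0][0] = 13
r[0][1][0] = 84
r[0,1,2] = 81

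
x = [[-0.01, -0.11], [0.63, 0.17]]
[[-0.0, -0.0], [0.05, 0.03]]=x @ [[0.07, 0.05], [0.01, 0.01]]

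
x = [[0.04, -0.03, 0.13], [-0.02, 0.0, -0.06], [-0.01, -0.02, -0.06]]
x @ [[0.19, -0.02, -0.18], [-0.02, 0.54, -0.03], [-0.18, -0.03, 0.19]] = [[-0.02, -0.02, 0.02], [0.01, 0.0, -0.01], [0.01, -0.01, -0.01]]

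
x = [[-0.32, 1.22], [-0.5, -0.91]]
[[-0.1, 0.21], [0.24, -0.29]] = x @ [[-0.23, 0.17],[-0.14, 0.22]]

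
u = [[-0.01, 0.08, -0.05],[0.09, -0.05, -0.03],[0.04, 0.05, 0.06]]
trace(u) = -0.00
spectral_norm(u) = 0.12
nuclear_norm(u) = 0.29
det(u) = -0.00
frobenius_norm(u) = 0.17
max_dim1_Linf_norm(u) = 0.09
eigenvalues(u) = [(-0.12+0j), (0.06+0.06j), (0.06-0.06j)]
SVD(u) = [[-0.57, 0.0, -0.82], [0.81, -0.17, -0.56], [-0.14, -0.99, 0.09]] @ diag([0.1183468998145758, 0.08703551236252577, 0.08135619762545065]) @ [[0.62, -0.79, -0.04], [-0.63, -0.46, -0.62], [-0.47, -0.41, 0.78]]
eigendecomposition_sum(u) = [[-0.05+0.00j, (0.06-0j), -0.00-0.00j], [0.06-0.00j, -0.07+0.00j, 0.00+0.00j], [(-0.01+0j), 0.01-0.00j, -0.00-0.00j]] + [[(0.02+0.02j), 0.01+0.02j, (-0.02+0.02j)],[0.02+0.01j, 0.01+0.01j, -0.02+0.02j],[0.02-0.03j, 0.02-0.02j, (0.03+0.03j)]] + [[0.02-0.02j, (0.01-0.02j), (-0.02-0.02j)], [(0.02-0.01j), (0.01-0.01j), (-0.02-0.02j)], [0.02+0.03j, (0.02+0.02j), 0.03-0.03j]]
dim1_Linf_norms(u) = [0.08, 0.09, 0.06]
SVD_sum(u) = [[-0.04, 0.05, 0.0], [0.06, -0.08, -0.00], [-0.01, 0.01, 0.0]] + [[-0.0,  -0.0,  -0.0],  [0.01,  0.01,  0.01],  [0.05,  0.04,  0.05]] + [[0.03, 0.03, -0.05],[0.02, 0.02, -0.04],[-0.00, -0.0, 0.01]]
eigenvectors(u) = [[(0.62+0j), (0.04-0.54j), (0.04+0.54j)], [(-0.78+0j), (-0.01-0.44j), (-0.01+0.44j)], [(0.08+0j), (-0.72+0j), (-0.72-0j)]]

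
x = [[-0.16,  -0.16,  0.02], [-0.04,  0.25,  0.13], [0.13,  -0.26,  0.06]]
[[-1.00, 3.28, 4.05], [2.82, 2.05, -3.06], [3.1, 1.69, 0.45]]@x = [[0.56, -0.07, 0.65], [-0.93, 0.86, 0.14], [-0.51, -0.19, 0.31]]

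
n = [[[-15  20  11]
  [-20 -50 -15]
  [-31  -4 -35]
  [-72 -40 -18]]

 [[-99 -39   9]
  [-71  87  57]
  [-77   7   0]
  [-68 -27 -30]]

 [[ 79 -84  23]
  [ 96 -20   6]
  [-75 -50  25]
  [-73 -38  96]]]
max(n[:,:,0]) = 96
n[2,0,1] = -84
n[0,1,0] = -20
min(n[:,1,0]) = -71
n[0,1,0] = -20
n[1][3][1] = -27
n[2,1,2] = 6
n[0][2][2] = -35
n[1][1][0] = -71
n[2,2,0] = -75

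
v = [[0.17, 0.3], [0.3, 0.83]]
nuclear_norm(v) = 1.00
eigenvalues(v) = [0.05, 0.95]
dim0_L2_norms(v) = [0.34, 0.88]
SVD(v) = [[-0.36, -0.93],  [-0.93, 0.36]] @ diag([0.9459820624195548, 0.05401793758044487]) @ [[-0.36,-0.93], [-0.93,0.36]]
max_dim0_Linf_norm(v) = 0.83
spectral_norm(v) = 0.95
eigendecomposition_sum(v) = [[0.05, -0.02], [-0.02, 0.01]] + [[0.12, 0.32], [0.32, 0.82]]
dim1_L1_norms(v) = [0.47, 1.13]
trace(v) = 1.00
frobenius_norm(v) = 0.95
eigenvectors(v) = [[-0.93, -0.36], [0.36, -0.93]]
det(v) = 0.05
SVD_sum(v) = [[0.12, 0.32], [0.32, 0.82]] + [[0.05,-0.02], [-0.02,0.01]]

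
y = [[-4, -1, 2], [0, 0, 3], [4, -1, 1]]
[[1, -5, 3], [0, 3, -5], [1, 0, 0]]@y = [[8, -4, -10], [-20, 5, 4], [-4, -1, 2]]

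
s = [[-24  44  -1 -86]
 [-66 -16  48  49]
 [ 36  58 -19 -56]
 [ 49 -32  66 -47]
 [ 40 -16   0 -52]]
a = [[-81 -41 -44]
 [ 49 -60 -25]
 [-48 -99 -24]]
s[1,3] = 49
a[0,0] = -81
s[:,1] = [44, -16, 58, -32, -16]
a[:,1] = [-41, -60, -99]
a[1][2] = -25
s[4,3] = -52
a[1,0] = 49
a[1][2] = -25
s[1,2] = 48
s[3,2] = 66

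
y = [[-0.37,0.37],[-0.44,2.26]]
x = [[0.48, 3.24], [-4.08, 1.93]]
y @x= [[-1.69, -0.48],[-9.43, 2.94]]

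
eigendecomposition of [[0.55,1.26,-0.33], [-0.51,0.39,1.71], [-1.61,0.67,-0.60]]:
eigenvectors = [[(0.17-0.56j), 0.17+0.56j, (0.38+0j)], [(0.68+0j), (0.68-0j), -0.51+0.00j], [(0.33+0.3j), (0.33-0.3j), 0.77+0.00j]]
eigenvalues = [(1.08+1.18j), (1.08-1.18j), (-1.83+0j)]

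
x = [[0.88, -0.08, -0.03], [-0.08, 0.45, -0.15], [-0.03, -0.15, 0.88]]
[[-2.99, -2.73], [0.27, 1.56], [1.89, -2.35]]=x@[[-3.25, -2.99],[0.75, 2.14],[2.17, -2.41]]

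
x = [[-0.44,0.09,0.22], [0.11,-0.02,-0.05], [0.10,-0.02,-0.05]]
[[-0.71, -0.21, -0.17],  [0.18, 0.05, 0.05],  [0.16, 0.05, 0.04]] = x @ [[1.3, -0.01, 0.94], [-0.55, 0.22, 1.54], [-0.42, -1.06, 0.46]]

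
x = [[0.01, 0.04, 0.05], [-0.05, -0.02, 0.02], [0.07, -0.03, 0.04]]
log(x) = [[-2.81, 1.58, 0.37], [-1.84, -2.52, 1.11], [0.41, -1.40, -2.85]]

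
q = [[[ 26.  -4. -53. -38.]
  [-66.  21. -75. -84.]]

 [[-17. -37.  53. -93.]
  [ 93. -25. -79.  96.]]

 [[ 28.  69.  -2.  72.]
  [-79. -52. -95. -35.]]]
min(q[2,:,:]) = -95.0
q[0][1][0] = -66.0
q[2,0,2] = -2.0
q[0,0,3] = -38.0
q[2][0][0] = 28.0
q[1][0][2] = 53.0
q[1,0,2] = 53.0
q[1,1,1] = -25.0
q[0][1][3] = -84.0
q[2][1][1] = -52.0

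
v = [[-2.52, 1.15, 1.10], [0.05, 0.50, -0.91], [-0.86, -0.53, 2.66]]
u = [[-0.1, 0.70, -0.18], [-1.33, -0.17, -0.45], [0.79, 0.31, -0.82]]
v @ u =[[-0.41, -1.62, -0.97], [-1.39, -0.33, 0.51], [2.89, 0.31, -1.79]]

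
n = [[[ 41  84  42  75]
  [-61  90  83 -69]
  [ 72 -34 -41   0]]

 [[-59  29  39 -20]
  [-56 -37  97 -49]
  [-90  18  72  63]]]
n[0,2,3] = 0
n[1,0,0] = -59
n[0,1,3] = -69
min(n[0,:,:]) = -69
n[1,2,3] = 63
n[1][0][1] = 29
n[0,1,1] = 90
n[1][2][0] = -90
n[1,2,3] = 63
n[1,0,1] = 29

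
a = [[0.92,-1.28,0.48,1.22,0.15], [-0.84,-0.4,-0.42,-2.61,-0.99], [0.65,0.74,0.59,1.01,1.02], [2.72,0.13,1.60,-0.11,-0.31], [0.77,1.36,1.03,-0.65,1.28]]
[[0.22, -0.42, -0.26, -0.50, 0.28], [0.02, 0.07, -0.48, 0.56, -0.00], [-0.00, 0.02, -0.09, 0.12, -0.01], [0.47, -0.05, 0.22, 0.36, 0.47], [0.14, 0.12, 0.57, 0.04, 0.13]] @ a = [[-0.76,0.01,-0.38,0.97,0.7], [1.17,-0.34,0.59,-0.70,-0.73], [0.24,-0.07,0.12,-0.15,-0.16], [1.96,0.27,1.44,0.58,0.83], [0.61,0.38,0.55,0.34,0.64]]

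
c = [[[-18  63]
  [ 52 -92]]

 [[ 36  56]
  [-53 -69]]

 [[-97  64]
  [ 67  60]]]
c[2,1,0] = 67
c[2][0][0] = -97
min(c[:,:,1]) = -92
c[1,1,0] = -53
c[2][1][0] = 67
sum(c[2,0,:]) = -33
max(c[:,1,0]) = 67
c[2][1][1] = 60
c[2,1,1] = 60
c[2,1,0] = 67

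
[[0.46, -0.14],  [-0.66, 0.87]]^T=[[0.46, -0.66],  [-0.14, 0.87]]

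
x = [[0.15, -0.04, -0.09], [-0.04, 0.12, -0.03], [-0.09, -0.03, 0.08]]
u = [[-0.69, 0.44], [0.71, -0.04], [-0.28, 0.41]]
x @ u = [[-0.11, 0.03],[0.12, -0.03],[0.02, -0.01]]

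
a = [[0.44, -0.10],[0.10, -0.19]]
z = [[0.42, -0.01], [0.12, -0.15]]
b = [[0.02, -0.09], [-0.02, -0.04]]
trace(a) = 0.25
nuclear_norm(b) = 0.13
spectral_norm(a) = 0.48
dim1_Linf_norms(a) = [0.44, 0.19]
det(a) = -0.07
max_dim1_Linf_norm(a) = 0.44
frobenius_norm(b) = 0.10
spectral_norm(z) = 0.44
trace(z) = 0.27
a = z + b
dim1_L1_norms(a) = [0.54, 0.29]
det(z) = -0.06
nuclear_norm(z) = 0.58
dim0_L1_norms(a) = [0.54, 0.29]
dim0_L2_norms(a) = [0.45, 0.21]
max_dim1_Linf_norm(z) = 0.42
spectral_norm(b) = 0.10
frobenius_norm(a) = 0.50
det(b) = -0.00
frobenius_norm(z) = 0.46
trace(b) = -0.02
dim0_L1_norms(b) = [0.04, 0.13]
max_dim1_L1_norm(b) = 0.11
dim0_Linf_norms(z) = [0.42, 0.15]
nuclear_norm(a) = 0.63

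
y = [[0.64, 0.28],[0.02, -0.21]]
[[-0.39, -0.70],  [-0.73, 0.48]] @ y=[[-0.26, 0.04], [-0.46, -0.31]]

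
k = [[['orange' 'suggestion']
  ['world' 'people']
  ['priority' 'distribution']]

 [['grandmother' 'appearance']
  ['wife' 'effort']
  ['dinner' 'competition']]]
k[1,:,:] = [['grandmother', 'appearance'], ['wife', 'effort'], ['dinner', 'competition']]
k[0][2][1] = 'distribution'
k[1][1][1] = 'effort'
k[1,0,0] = 'grandmother'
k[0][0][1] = 'suggestion'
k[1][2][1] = 'competition'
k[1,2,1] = 'competition'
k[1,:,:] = [['grandmother', 'appearance'], ['wife', 'effort'], ['dinner', 'competition']]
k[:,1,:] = [['world', 'people'], ['wife', 'effort']]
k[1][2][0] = 'dinner'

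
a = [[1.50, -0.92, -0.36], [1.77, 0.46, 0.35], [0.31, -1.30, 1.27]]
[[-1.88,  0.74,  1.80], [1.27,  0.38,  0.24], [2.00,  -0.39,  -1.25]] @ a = [[-0.95, -0.27, 3.22], [2.65, -1.31, -0.02], [1.92, -0.39, -2.44]]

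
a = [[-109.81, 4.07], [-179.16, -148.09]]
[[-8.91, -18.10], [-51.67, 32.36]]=a @ [[0.09, 0.15],[0.24, -0.4]]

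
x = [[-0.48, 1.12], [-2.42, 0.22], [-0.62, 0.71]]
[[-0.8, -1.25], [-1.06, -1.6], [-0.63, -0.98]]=x@[[0.39, 0.58], [-0.55, -0.87]]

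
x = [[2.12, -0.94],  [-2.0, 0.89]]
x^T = [[2.12, -2.00], [-0.94, 0.89]]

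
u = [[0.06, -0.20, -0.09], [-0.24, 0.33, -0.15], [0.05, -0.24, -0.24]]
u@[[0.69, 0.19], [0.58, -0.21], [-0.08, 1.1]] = [[-0.07, -0.05], [0.04, -0.28], [-0.09, -0.2]]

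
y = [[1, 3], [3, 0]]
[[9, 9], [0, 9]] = y@ [[0, 3], [3, 2]]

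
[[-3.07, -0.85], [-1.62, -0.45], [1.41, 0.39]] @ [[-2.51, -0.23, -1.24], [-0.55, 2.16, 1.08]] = [[8.17, -1.13, 2.89], [4.31, -0.60, 1.52], [-3.75, 0.52, -1.33]]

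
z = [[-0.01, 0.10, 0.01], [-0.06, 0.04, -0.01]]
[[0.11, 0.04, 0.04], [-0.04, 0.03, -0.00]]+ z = [[0.10, 0.14, 0.05], [-0.1, 0.07, -0.01]]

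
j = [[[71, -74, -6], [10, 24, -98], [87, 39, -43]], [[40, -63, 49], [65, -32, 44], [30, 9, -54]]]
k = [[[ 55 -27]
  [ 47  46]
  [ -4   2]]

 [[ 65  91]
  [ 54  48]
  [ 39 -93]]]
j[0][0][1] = -74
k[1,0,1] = 91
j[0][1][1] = 24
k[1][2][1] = -93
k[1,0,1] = 91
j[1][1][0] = 65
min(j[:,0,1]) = -74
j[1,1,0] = 65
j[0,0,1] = -74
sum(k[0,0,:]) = 28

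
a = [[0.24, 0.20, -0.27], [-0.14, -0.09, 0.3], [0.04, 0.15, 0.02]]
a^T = [[0.24, -0.14, 0.04],[0.2, -0.09, 0.15],[-0.27, 0.3, 0.02]]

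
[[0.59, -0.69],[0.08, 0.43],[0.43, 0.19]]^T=[[0.59, 0.08, 0.43], [-0.69, 0.43, 0.19]]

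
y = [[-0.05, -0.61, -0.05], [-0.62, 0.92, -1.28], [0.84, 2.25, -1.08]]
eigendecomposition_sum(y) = [[(0.46-0j), (-0.23+0j), 0.16-0.00j], [(-0.42+0j), (0.21-0j), -0.15+0.00j], [(-0.35+0j), (0.17-0j), -0.12+0.00j]] + [[-0.26+0.04j, (-0.19+0.25j), (-0.11-0.25j)],  [(-0.1+0.54j), 0.36+0.55j, (-0.57+0.04j)],  [(0.59+0.63j), (1.04+0.07j), (-0.48+0.76j)]] + [[(-0.26-0.04j), (-0.19-0.25j), -0.11+0.25j], [-0.10-0.54j, (0.36-0.55j), -0.57-0.04j], [0.59-0.63j, 1.04-0.07j, -0.48-0.76j]]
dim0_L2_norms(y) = [1.05, 2.51, 1.68]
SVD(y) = [[-0.17,-0.17,0.97], [0.45,-0.89,-0.08], [0.88,0.43,0.23]] @ diag([2.9515819942956685, 1.1711714307438144, 0.31196347664285706]) @ [[0.16, 0.84, -0.51], [0.78, 0.21, 0.58], [0.60, -0.49, -0.63]]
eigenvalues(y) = [(0.55+0j), (-0.38+1.35j), (-0.38-1.35j)]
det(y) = 1.08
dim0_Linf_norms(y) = [0.84, 2.25, 1.28]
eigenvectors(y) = [[0.64+0.00j, -0.14+0.20j, (-0.14-0.2j)], [-0.59+0.00j, 0.31+0.42j, 0.31-0.42j], [(-0.48+0j), (0.82+0j), 0.82-0.00j]]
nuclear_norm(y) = 4.43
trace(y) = -0.21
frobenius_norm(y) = 3.19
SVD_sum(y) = [[-0.08, -0.42, 0.26], [0.21, 1.13, -0.69], [0.41, 2.18, -1.33]] + [[-0.15, -0.04, -0.11],[-0.82, -0.22, -0.61],[0.39, 0.11, 0.29]] + [[0.18, -0.15, -0.19], [-0.01, 0.01, 0.01], [0.04, -0.03, -0.04]]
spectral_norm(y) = 2.95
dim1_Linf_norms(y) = [0.61, 1.28, 2.25]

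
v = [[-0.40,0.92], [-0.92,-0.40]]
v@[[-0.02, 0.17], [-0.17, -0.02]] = [[-0.15, -0.09], [0.09, -0.15]]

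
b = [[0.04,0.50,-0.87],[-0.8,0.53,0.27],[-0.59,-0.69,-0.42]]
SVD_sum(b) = [[0.20,0.69,-0.59], [0.01,0.04,-0.03], [-0.08,-0.28,0.24]] + [[0.01, -0.22, -0.25], [-0.01, 0.37, 0.43], [0.01, -0.49, -0.57]] + [[-0.16, 0.02, -0.02], [-0.80, 0.12, -0.12], [-0.52, 0.08, -0.08]]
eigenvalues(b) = [(-1+0j), (0.57+0.82j), (0.57-0.82j)]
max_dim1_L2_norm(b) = 1.0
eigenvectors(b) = [[-0.58+0.00j, (0.07+0.57j), 0.07-0.57j], [-0.17+0.00j, (-0.7+0j), -0.70-0.00j], [(-0.79+0j), (0.1-0.42j), (0.1+0.42j)]]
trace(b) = 0.15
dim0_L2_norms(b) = [0.99, 1.0, 1.0]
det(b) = -1.00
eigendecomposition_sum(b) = [[(-0.34+0j), -0.10+0.00j, (-0.46+0j)], [-0.10+0.00j, -0.03+0.00j, -0.13+0.00j], [-0.46+0.00j, (-0.13+0j), (-0.63+0j)]] + [[0.19+0.27j, (0.3-0.27j), -0.20-0.14j], [-0.35+0.19j, (0.28+0.4j), 0.20-0.22j], [-0.06-0.24j, -0.28+0.11j, (0.11+0.15j)]] + [[0.19-0.27j, (0.3+0.27j), (-0.2+0.14j)],[-0.35-0.19j, 0.28-0.40j, (0.2+0.22j)],[(-0.06+0.24j), -0.28-0.11j, 0.11-0.15j]]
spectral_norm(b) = 1.00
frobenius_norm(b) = 1.73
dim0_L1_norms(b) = [1.43, 1.72, 1.56]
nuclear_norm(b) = 3.00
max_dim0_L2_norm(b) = 1.0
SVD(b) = [[-0.93,0.33,0.17], [-0.05,-0.56,0.82], [0.37,0.76,0.54]] @ diag([1.0048210078377753, 1.0022315687584729, 0.9943674495838086]) @ [[-0.21, -0.74, 0.63], [0.02, -0.65, -0.76], [-0.98, 0.15, -0.15]]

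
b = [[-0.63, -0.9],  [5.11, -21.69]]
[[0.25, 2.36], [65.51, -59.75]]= b@[[2.93, -5.75], [-2.33, 1.4]]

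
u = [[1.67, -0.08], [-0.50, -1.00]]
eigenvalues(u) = [1.68, -1.01]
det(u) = -1.71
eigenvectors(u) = [[0.98, 0.03], [-0.18, 1.0]]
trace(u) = 0.67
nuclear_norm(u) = 2.73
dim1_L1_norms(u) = [1.75, 1.5]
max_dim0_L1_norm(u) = 2.17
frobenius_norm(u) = 2.01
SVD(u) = [[-0.93, 0.38], [0.38, 0.93]] @ diag([1.761514623678392, 0.9707554947396237]) @ [[-0.99, -0.17],  [0.17, -0.99]]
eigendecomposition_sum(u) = [[1.68, -0.05], [-0.31, 0.01]] + [[-0.01, -0.03], [-0.19, -1.01]]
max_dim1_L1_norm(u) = 1.75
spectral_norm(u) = 1.76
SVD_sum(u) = [[1.61, 0.28], [-0.65, -0.11]] + [[0.06,  -0.36], [0.15,  -0.89]]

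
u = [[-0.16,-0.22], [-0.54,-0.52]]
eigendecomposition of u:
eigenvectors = [[0.73, 0.36], [-0.69, 0.93]]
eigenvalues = [0.05, -0.73]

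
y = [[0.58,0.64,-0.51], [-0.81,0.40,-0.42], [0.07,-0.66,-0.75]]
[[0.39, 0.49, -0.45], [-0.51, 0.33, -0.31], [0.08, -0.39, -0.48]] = y @ [[0.64, -0.01, -0.04], [-0.01, 0.7, -0.10], [-0.04, -0.1, 0.72]]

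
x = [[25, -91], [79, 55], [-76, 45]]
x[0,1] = -91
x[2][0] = -76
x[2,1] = 45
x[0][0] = 25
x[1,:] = [79, 55]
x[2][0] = -76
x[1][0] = 79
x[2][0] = -76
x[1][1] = 55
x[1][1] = 55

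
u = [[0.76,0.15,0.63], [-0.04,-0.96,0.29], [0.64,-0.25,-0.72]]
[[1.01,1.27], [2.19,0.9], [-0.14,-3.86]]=u@[[0.57,-1.58], [-1.89,0.29], [1.36,3.85]]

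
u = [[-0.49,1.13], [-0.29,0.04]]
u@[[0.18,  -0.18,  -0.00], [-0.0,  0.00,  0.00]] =[[-0.09, 0.09, 0.0], [-0.05, 0.05, 0.00]]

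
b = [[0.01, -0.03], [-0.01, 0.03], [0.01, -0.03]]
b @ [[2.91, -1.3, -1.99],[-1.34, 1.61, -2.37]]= [[0.07, -0.06, 0.05], [-0.07, 0.06, -0.05], [0.07, -0.06, 0.05]]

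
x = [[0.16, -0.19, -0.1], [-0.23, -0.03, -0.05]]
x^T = [[0.16, -0.23], [-0.19, -0.03], [-0.1, -0.05]]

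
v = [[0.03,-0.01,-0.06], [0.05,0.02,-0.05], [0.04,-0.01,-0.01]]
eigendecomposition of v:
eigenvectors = [[(-0.65+0j),-0.65-0.00j,(-0.07+0j)], [-0.27+0.53j,(-0.27-0.53j),-0.98+0.00j], [(-0.24+0.42j),(-0.24-0.42j),(0.17+0j)]]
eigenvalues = [0.05j, -0.05j, (0.03+0j)]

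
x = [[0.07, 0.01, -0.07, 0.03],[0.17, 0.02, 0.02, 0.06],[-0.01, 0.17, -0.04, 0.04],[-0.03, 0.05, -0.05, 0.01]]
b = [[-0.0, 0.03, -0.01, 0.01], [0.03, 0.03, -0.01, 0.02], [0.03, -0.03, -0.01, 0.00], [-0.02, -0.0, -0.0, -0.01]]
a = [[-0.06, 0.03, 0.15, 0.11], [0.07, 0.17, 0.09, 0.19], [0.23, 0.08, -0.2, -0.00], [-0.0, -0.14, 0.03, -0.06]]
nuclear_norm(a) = 0.78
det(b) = -0.00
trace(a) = -0.15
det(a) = 0.00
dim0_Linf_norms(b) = [0.03, 0.03, 0.01, 0.02]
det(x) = -0.00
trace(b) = 0.01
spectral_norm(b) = 0.06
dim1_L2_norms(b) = [0.03, 0.05, 0.04, 0.02]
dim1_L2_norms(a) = [0.2, 0.28, 0.32, 0.16]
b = a @ x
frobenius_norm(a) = 0.49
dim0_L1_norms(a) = [0.36, 0.42, 0.47, 0.36]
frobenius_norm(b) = 0.08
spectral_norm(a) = 0.35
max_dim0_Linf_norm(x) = 0.17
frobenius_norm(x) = 0.29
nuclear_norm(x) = 0.47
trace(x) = 0.06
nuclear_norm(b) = 0.12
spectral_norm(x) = 0.20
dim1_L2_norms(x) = [0.1, 0.18, 0.18, 0.08]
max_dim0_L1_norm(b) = 0.09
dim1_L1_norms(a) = [0.35, 0.52, 0.51, 0.23]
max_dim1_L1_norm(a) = 0.52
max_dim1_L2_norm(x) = 0.18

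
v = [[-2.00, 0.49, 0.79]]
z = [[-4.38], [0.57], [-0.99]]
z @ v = [[8.76, -2.15, -3.46], [-1.14, 0.28, 0.45], [1.98, -0.49, -0.78]]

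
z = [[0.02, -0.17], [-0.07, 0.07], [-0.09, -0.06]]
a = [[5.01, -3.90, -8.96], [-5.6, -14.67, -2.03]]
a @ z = [[1.18, -0.59], [1.10, 0.05]]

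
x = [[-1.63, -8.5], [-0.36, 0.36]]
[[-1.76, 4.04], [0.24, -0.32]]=x@[[-0.38, 0.34], [0.28, -0.54]]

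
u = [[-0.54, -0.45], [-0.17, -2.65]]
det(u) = 1.355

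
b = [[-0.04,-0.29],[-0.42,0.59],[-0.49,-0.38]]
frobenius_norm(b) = 1.00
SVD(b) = [[0.35,0.19], [-0.89,0.38], [0.30,0.91]] @ diag([0.7688007906478574, 0.6353308935501477]) @ [[0.28,-0.96], [-0.96,-0.28]]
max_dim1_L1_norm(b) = 1.01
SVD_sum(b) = [[0.07, -0.26], [-0.19, 0.66], [0.06, -0.22]] + [[-0.11, -0.03], [-0.23, -0.07], [-0.55, -0.16]]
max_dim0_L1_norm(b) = 1.26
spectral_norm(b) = 0.77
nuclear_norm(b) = 1.40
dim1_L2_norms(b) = [0.29, 0.72, 0.62]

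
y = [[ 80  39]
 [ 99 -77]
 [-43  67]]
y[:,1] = [39, -77, 67]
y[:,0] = [80, 99, -43]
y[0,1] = 39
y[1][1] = -77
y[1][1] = -77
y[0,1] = 39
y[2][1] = 67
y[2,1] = 67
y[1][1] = -77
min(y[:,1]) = -77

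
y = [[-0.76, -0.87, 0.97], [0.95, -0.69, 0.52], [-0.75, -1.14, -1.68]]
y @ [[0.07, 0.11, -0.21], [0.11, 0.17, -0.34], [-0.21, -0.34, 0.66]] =[[-0.35, -0.56, 1.1], [-0.12, -0.19, 0.38], [0.17, 0.29, -0.56]]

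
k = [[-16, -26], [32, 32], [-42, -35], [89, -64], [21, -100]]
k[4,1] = -100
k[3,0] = 89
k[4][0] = 21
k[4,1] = -100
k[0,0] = -16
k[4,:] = [21, -100]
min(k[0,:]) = -26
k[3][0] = 89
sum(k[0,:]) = -42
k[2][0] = -42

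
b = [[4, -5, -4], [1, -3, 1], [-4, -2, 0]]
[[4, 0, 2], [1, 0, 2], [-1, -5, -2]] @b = [[8, -24, -16], [-4, -9, -4], [-1, 24, -1]]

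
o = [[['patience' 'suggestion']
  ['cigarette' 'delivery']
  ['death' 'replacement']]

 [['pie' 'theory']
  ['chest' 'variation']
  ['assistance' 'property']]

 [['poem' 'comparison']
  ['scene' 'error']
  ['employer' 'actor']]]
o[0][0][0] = 'patience'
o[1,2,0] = 'assistance'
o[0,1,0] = 'cigarette'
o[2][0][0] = 'poem'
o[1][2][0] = 'assistance'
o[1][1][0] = 'chest'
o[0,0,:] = ['patience', 'suggestion']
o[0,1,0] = 'cigarette'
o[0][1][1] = 'delivery'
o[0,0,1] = 'suggestion'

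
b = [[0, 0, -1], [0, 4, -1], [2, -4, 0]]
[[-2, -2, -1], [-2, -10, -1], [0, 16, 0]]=b @ [[0, 4, 0], [0, -2, 0], [2, 2, 1]]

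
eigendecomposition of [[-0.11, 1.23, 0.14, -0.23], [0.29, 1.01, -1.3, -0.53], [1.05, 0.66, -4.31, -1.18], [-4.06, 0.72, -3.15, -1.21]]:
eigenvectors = [[0.40,0.2,0.06,0.05], [0.35,0.04,-0.20,-0.22], [0.27,-0.27,0.24,-0.8], [-0.80,0.94,-0.95,-0.56]]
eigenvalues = [1.54, -1.13, -0.0, -5.02]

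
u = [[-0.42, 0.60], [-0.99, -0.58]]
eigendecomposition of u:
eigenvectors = [[-0.06-0.61j, -0.06+0.61j], [0.79+0.00j, 0.79-0.00j]]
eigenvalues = [(-0.5+0.77j), (-0.5-0.77j)]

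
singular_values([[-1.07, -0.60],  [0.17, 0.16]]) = [1.25, 0.06]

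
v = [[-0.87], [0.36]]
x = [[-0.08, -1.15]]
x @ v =[[-0.34]]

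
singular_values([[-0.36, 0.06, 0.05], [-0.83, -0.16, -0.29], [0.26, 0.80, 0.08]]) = [1.09, 0.67, 0.15]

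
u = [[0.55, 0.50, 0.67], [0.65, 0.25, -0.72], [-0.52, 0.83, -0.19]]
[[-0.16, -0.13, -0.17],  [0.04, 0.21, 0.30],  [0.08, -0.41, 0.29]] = u@ [[-0.10, 0.28, -0.05], [0.0, -0.35, 0.23], [-0.15, -0.16, -0.38]]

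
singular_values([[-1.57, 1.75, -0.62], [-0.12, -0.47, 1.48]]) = [2.55, 1.35]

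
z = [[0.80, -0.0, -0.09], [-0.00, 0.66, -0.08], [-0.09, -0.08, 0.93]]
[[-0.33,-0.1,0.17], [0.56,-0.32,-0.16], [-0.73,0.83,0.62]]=z@[[-0.5,  -0.03,  0.29], [0.76,  -0.38,  -0.16], [-0.77,  0.86,  0.68]]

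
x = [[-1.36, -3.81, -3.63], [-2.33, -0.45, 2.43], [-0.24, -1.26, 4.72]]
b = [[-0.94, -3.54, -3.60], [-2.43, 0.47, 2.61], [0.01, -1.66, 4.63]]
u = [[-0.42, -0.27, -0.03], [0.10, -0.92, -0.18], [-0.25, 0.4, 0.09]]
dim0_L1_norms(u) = [0.77, 1.59, 0.3]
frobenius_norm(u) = 1.17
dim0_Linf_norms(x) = [2.33, 3.81, 4.72]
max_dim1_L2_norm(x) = 5.44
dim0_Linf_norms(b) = [2.43, 3.54, 4.63]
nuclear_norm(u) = 1.55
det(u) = 0.00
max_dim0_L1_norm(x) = 10.78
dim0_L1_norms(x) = [3.93, 5.52, 10.78]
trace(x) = 2.91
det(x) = -51.22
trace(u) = -1.25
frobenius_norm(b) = 7.97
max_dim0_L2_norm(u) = 1.04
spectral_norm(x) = 6.56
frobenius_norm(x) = 8.06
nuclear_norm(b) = 12.80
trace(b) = 4.16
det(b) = -60.54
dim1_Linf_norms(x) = [3.81, 2.43, 4.72]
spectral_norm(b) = 6.54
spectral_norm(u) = 1.06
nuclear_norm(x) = 12.69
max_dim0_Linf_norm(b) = 4.63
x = u + b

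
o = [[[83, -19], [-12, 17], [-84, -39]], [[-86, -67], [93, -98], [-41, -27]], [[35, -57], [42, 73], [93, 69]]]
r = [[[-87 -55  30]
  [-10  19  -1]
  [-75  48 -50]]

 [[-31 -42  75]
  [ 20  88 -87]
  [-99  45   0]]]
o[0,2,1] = -39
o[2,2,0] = 93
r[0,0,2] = 30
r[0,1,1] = 19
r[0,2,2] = -50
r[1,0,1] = -42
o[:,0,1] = [-19, -67, -57]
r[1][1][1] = 88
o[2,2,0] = 93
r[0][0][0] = -87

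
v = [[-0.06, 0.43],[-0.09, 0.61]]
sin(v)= [[-0.06, 0.41], [-0.09, 0.58]]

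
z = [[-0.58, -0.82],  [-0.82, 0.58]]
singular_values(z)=[1.0, 1.0]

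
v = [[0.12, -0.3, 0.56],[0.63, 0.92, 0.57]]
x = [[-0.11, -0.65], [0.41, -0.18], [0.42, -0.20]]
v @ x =[[0.1,  -0.14], [0.55,  -0.69]]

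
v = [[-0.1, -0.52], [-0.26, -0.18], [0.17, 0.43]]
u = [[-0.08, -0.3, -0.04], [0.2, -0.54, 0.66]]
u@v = [[0.08, 0.08], [0.23, 0.28]]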